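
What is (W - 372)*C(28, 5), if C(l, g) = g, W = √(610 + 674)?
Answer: -1860 + 10*√321 ≈ -1680.8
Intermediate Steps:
W = 2*√321 (W = √1284 = 2*√321 ≈ 35.833)
(W - 372)*C(28, 5) = (2*√321 - 372)*5 = (-372 + 2*√321)*5 = -1860 + 10*√321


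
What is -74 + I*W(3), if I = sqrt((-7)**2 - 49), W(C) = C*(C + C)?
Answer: -74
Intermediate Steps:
W(C) = 2*C**2 (W(C) = C*(2*C) = 2*C**2)
I = 0 (I = sqrt(49 - 49) = sqrt(0) = 0)
-74 + I*W(3) = -74 + 0*(2*3**2) = -74 + 0*(2*9) = -74 + 0*18 = -74 + 0 = -74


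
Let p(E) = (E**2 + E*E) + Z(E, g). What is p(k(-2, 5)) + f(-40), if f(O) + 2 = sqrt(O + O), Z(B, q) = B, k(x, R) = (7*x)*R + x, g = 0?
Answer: 10294 + 4*I*sqrt(5) ≈ 10294.0 + 8.9443*I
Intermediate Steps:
k(x, R) = x + 7*R*x (k(x, R) = 7*R*x + x = x + 7*R*x)
p(E) = E + 2*E**2 (p(E) = (E**2 + E*E) + E = (E**2 + E**2) + E = 2*E**2 + E = E + 2*E**2)
f(O) = -2 + sqrt(2)*sqrt(O) (f(O) = -2 + sqrt(O + O) = -2 + sqrt(2*O) = -2 + sqrt(2)*sqrt(O))
p(k(-2, 5)) + f(-40) = (-2*(1 + 7*5))*(1 + 2*(-2*(1 + 7*5))) + (-2 + sqrt(2)*sqrt(-40)) = (-2*(1 + 35))*(1 + 2*(-2*(1 + 35))) + (-2 + sqrt(2)*(2*I*sqrt(10))) = (-2*36)*(1 + 2*(-2*36)) + (-2 + 4*I*sqrt(5)) = -72*(1 + 2*(-72)) + (-2 + 4*I*sqrt(5)) = -72*(1 - 144) + (-2 + 4*I*sqrt(5)) = -72*(-143) + (-2 + 4*I*sqrt(5)) = 10296 + (-2 + 4*I*sqrt(5)) = 10294 + 4*I*sqrt(5)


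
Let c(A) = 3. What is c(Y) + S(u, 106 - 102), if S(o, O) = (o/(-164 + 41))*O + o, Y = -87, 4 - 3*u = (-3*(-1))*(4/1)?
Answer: 155/369 ≈ 0.42005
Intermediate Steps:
u = -8/3 (u = 4/3 - (-3*(-1))*4/1/3 = 4/3 - 4 = -8/3 ≈ -2.6667)
S(o, O) = o - O*o/123 (S(o, O) = (o/(-123))*O + o = (-o/123)*O + o = -O*o/123 + o = o - O*o/123)
c(Y) + S(u, 106 - 102) = 3 + (1/123)*(-8/3)*(123 - (106 - 102)) = 3 + (1/123)*(-8/3)*(123 - 1*4) = 3 + (1/123)*(-8/3)*(123 - 4) = 3 + (1/123)*(-8/3)*119 = 3 - 952/369 = 155/369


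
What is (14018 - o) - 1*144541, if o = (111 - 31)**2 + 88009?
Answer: -224932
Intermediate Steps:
o = 94409 (o = 80**2 + 88009 = 6400 + 88009 = 94409)
(14018 - o) - 1*144541 = (14018 - 1*94409) - 1*144541 = (14018 - 94409) - 144541 = -80391 - 144541 = -224932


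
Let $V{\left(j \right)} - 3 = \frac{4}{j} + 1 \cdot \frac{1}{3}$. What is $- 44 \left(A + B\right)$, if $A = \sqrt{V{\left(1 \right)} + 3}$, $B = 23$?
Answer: $-1012 - \frac{44 \sqrt{93}}{3} \approx -1153.4$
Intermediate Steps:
$V{\left(j \right)} = \frac{10}{3} + \frac{4}{j}$ ($V{\left(j \right)} = 3 + \left(\frac{4}{j} + 1 \cdot \frac{1}{3}\right) = 3 + \left(\frac{4}{j} + \frac{1}{3}\right) = 3 + \left(\frac{1}{3} + \frac{4}{j}\right) = \frac{10}{3} + \frac{4}{j}$)
$A = \frac{\sqrt{93}}{3}$ ($A = \sqrt{\left(\frac{10}{3} + \frac{4}{1}\right) + 3} = \sqrt{\left(\frac{10}{3} + 4 \cdot 1\right) + 3} = \sqrt{\left(\frac{10}{3} + 4\right) + 3} = \sqrt{\frac{22}{3} + 3} = \sqrt{\frac{31}{3}} = \frac{\sqrt{93}}{3} \approx 3.2146$)
$- 44 \left(A + B\right) = - 44 \left(\frac{\sqrt{93}}{3} + 23\right) = - 44 \left(23 + \frac{\sqrt{93}}{3}\right) = -1012 - \frac{44 \sqrt{93}}{3}$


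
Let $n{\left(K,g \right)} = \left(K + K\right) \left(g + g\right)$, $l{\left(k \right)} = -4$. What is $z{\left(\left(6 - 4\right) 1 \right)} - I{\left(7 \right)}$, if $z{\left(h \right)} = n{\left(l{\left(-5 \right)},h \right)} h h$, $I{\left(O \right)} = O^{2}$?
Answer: $-177$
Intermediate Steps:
$n{\left(K,g \right)} = 4 K g$ ($n{\left(K,g \right)} = 2 K 2 g = 4 K g$)
$z{\left(h \right)} = - 16 h^{3}$ ($z{\left(h \right)} = 4 \left(-4\right) h h h = - 16 h h h = - 16 h^{2} h = - 16 h^{3}$)
$z{\left(\left(6 - 4\right) 1 \right)} - I{\left(7 \right)} = - 16 \left(\left(6 - 4\right) 1\right)^{3} - 7^{2} = - 16 \left(2 \cdot 1\right)^{3} - 49 = - 16 \cdot 2^{3} - 49 = \left(-16\right) 8 - 49 = -128 - 49 = -177$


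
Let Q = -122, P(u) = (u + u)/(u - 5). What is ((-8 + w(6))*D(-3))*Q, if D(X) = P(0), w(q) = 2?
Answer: 0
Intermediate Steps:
P(u) = 2*u/(-5 + u) (P(u) = (2*u)/(-5 + u) = 2*u/(-5 + u))
D(X) = 0 (D(X) = 2*0/(-5 + 0) = 2*0/(-5) = 2*0*(-⅕) = 0)
((-8 + w(6))*D(-3))*Q = ((-8 + 2)*0)*(-122) = -6*0*(-122) = 0*(-122) = 0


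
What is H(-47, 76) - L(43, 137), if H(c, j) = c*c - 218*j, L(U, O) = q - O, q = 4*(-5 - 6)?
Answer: -14178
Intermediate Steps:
q = -44 (q = 4*(-11) = -44)
L(U, O) = -44 - O
H(c, j) = c**2 - 218*j
H(-47, 76) - L(43, 137) = ((-47)**2 - 218*76) - (-44 - 1*137) = (2209 - 16568) - (-44 - 137) = -14359 - 1*(-181) = -14359 + 181 = -14178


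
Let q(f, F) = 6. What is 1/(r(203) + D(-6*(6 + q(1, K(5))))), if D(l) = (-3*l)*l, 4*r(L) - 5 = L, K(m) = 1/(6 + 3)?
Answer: -1/15500 ≈ -6.4516e-5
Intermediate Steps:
K(m) = ⅑ (K(m) = 1/9 = ⅑)
r(L) = 5/4 + L/4
D(l) = -3*l²
1/(r(203) + D(-6*(6 + q(1, K(5))))) = 1/((5/4 + (¼)*203) - 3*36*(6 + 6)²) = 1/((5/4 + 203/4) - 3*(-6*12)²) = 1/(52 - 3*(-72)²) = 1/(52 - 3*5184) = 1/(52 - 15552) = 1/(-15500) = -1/15500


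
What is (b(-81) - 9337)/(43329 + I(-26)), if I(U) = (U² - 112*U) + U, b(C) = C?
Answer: -9418/46891 ≈ -0.20085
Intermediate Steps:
I(U) = U² - 111*U
(b(-81) - 9337)/(43329 + I(-26)) = (-81 - 9337)/(43329 - 26*(-111 - 26)) = -9418/(43329 - 26*(-137)) = -9418/(43329 + 3562) = -9418/46891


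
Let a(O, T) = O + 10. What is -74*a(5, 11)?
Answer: -1110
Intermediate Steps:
a(O, T) = 10 + O
-74*a(5, 11) = -74*(10 + 5) = -74*15 = -1110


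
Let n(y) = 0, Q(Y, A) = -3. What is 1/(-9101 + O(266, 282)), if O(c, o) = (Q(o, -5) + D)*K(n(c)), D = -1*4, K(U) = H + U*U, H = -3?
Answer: -1/9080 ≈ -0.00011013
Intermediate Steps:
K(U) = -3 + U**2 (K(U) = -3 + U*U = -3 + U**2)
D = -4
O(c, o) = 21 (O(c, o) = (-3 - 4)*(-3 + 0**2) = -7*(-3 + 0) = -7*(-3) = 21)
1/(-9101 + O(266, 282)) = 1/(-9101 + 21) = 1/(-9080) = -1/9080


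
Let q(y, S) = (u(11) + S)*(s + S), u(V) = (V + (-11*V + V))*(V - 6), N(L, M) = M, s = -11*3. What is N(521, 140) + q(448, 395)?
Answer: -36060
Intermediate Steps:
s = -33
u(V) = -9*V*(-6 + V) (u(V) = (V - 10*V)*(-6 + V) = (-9*V)*(-6 + V) = -9*V*(-6 + V))
q(y, S) = (-495 + S)*(-33 + S) (q(y, S) = (9*11*(6 - 1*11) + S)*(-33 + S) = (9*11*(6 - 11) + S)*(-33 + S) = (9*11*(-5) + S)*(-33 + S) = (-495 + S)*(-33 + S))
N(521, 140) + q(448, 395) = 140 + (16335 + 395² - 528*395) = 140 + (16335 + 156025 - 208560) = 140 - 36200 = -36060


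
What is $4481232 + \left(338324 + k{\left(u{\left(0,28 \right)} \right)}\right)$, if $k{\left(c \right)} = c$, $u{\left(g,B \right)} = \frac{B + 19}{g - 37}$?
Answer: $\frac{178323525}{37} \approx 4.8196 \cdot 10^{6}$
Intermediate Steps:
$u{\left(g,B \right)} = \frac{19 + B}{-37 + g}$
$4481232 + \left(338324 + k{\left(u{\left(0,28 \right)} \right)}\right) = 4481232 + \left(338324 + \frac{19 + 28}{-37 + 0}\right) = 4481232 + \left(338324 + \frac{1}{-37} \cdot 47\right) = 4481232 + \left(338324 - \frac{47}{37}\right) = 4481232 + \frac{12517941}{37} = \frac{178323525}{37}$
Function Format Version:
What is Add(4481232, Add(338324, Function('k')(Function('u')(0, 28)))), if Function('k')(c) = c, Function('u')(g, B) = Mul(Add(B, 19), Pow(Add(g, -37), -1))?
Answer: Rational(178323525, 37) ≈ 4.8196e+6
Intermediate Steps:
Function('u')(g, B) = Mul(Pow(Add(-37, g), -1), Add(19, B)) (Function('u')(g, B) = Mul(Add(19, B), Pow(Add(-37, g), -1)) = Mul(Pow(Add(-37, g), -1), Add(19, B)))
Add(4481232, Add(338324, Function('k')(Function('u')(0, 28)))) = Add(4481232, Add(338324, Mul(Pow(Add(-37, 0), -1), Add(19, 28)))) = Add(4481232, Add(338324, Mul(Pow(-37, -1), 47))) = Add(4481232, Add(338324, Mul(Rational(-1, 37), 47))) = Add(4481232, Add(338324, Rational(-47, 37))) = Add(4481232, Rational(12517941, 37)) = Rational(178323525, 37)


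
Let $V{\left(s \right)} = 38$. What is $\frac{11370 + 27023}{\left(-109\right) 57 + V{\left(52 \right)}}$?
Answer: $- \frac{38393}{6175} \approx -6.2175$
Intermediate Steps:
$\frac{11370 + 27023}{\left(-109\right) 57 + V{\left(52 \right)}} = \frac{11370 + 27023}{\left(-109\right) 57 + 38} = \frac{38393}{-6213 + 38} = \frac{38393}{-6175} = 38393 \left(- \frac{1}{6175}\right) = - \frac{38393}{6175}$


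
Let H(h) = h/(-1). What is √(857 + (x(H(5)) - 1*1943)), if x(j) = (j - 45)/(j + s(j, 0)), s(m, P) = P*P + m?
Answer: I*√1081 ≈ 32.879*I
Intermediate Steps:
s(m, P) = m + P² (s(m, P) = P² + m = m + P²)
H(h) = -h (H(h) = h*(-1) = -h)
x(j) = (-45 + j)/(2*j) (x(j) = (j - 45)/(j + (j + 0²)) = (-45 + j)/(j + (j + 0)) = (-45 + j)/(j + j) = (-45 + j)/((2*j)) = (-45 + j)*(1/(2*j)) = (-45 + j)/(2*j))
√(857 + (x(H(5)) - 1*1943)) = √(857 + ((-45 - 1*5)/(2*((-1*5))) - 1*1943)) = √(857 + ((½)*(-45 - 5)/(-5) - 1943)) = √(857 + ((½)*(-⅕)*(-50) - 1943)) = √(857 + (5 - 1943)) = √(857 - 1938) = √(-1081) = I*√1081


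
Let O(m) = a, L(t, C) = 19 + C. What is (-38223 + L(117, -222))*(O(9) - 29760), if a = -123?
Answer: 1148284158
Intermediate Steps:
O(m) = -123
(-38223 + L(117, -222))*(O(9) - 29760) = (-38223 + (19 - 222))*(-123 - 29760) = (-38223 - 203)*(-29883) = -38426*(-29883) = 1148284158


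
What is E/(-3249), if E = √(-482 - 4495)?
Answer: -I*√553/1083 ≈ -0.021714*I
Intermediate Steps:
E = 3*I*√553 (E = √(-4977) = 3*I*√553 ≈ 70.548*I)
E/(-3249) = (3*I*√553)/(-3249) = (3*I*√553)*(-1/3249) = -I*√553/1083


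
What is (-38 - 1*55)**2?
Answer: 8649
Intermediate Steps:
(-38 - 1*55)**2 = (-38 - 55)**2 = (-93)**2 = 8649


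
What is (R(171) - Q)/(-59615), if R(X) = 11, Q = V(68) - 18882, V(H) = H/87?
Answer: -1643623/5186505 ≈ -0.31690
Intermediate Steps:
V(H) = H/87 (V(H) = H*(1/87) = H/87)
Q = -1642666/87 (Q = (1/87)*68 - 18882 = 68/87 - 18882 = -1642666/87 ≈ -18881.)
(R(171) - Q)/(-59615) = (11 - 1*(-1642666/87))/(-59615) = (11 + 1642666/87)*(-1/59615) = (1643623/87)*(-1/59615) = -1643623/5186505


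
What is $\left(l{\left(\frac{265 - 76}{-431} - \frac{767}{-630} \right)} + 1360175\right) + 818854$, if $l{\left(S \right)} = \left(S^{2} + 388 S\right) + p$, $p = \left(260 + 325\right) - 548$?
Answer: $\frac{160681684472345929}{73728540900} \approx 2.1794 \cdot 10^{6}$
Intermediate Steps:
$p = 37$ ($p = 585 - 548 = 37$)
$l{\left(S \right)} = 37 + S^{2} + 388 S$ ($l{\left(S \right)} = \left(S^{2} + 388 S\right) + 37 = 37 + S^{2} + 388 S$)
$\left(l{\left(\frac{265 - 76}{-431} - \frac{767}{-630} \right)} + 1360175\right) + 818854 = \left(\left(37 + \left(\frac{265 - 76}{-431} - \frac{767}{-630}\right)^{2} + 388 \left(\frac{265 - 76}{-431} - \frac{767}{-630}\right)\right) + 1360175\right) + 818854 = \left(\left(37 + \left(189 \left(- \frac{1}{431}\right) - - \frac{767}{630}\right)^{2} + 388 \left(189 \left(- \frac{1}{431}\right) - - \frac{767}{630}\right)\right) + 1360175\right) + 818854 = \left(\left(37 + \left(- \frac{189}{431} + \frac{767}{630}\right)^{2} + 388 \left(- \frac{189}{431} + \frac{767}{630}\right)\right) + 1360175\right) + 818854 = \left(\left(37 + \left(\frac{211507}{271530}\right)^{2} + 388 \cdot \frac{211507}{271530}\right) + 1360175\right) + 818854 = \left(\left(37 + \frac{44735211049}{73728540900} + \frac{41032358}{135765}\right) + 1360175\right) + 818854 = \left(\frac{25055723559829}{73728540900} + 1360175\right) + 818854 = \frac{100308773842217329}{73728540900} + 818854 = \frac{160681684472345929}{73728540900}$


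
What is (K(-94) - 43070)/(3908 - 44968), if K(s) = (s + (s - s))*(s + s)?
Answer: 12699/20530 ≈ 0.61856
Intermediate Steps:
K(s) = 2*s² (K(s) = (s + 0)*(2*s) = s*(2*s) = 2*s²)
(K(-94) - 43070)/(3908 - 44968) = (2*(-94)² - 43070)/(3908 - 44968) = (2*8836 - 43070)/(-41060) = (17672 - 43070)*(-1/41060) = -25398*(-1/41060) = 12699/20530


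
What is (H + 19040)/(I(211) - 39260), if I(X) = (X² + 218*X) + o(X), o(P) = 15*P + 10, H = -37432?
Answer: -9196/27217 ≈ -0.33788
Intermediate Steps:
o(P) = 10 + 15*P
I(X) = 10 + X² + 233*X (I(X) = (X² + 218*X) + (10 + 15*X) = 10 + X² + 233*X)
(H + 19040)/(I(211) - 39260) = (-37432 + 19040)/((10 + 211² + 233*211) - 39260) = -18392/((10 + 44521 + 49163) - 39260) = -18392/(93694 - 39260) = -18392/54434 = -18392*1/54434 = -9196/27217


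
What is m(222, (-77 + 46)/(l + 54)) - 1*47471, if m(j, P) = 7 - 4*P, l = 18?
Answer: -854321/18 ≈ -47462.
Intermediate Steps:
m(222, (-77 + 46)/(l + 54)) - 1*47471 = (7 - 4*(-77 + 46)/(18 + 54)) - 1*47471 = (7 - (-124)/72) - 47471 = (7 - 4*(-31/72)) - 47471 = (7 + 31/18) - 47471 = 157/18 - 47471 = -854321/18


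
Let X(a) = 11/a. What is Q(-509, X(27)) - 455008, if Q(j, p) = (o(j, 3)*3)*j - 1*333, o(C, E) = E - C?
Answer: -1237165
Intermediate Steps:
Q(j, p) = -333 + j*(9 - 3*j) (Q(j, p) = ((3 - j)*3)*j - 1*333 = (9 - 3*j)*j - 333 = j*(9 - 3*j) - 333 = -333 + j*(9 - 3*j))
Q(-509, X(27)) - 455008 = (-333 - 3*(-509)*(-3 - 509)) - 455008 = (-333 - 3*(-509)*(-512)) - 455008 = (-333 - 781824) - 455008 = -782157 - 455008 = -1237165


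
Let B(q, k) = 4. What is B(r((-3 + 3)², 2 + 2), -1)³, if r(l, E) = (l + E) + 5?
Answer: 64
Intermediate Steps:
r(l, E) = 5 + E + l (r(l, E) = (E + l) + 5 = 5 + E + l)
B(r((-3 + 3)², 2 + 2), -1)³ = 4³ = 64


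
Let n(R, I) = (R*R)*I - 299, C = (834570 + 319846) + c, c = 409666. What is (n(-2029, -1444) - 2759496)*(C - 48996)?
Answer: -9010940954610114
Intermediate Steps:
C = 1564082 (C = (834570 + 319846) + 409666 = 1154416 + 409666 = 1564082)
n(R, I) = -299 + I*R² (n(R, I) = R²*I - 299 = I*R² - 299 = -299 + I*R²)
(n(-2029, -1444) - 2759496)*(C - 48996) = ((-299 - 1444*(-2029)²) - 2759496)*(1564082 - 48996) = ((-299 - 1444*4116841) - 2759496)*1515086 = ((-299 - 5944718404) - 2759496)*1515086 = (-5944718703 - 2759496)*1515086 = -5947478199*1515086 = -9010940954610114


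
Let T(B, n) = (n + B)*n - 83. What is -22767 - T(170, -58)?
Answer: -16188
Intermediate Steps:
T(B, n) = -83 + n*(B + n) (T(B, n) = (B + n)*n - 83 = n*(B + n) - 83 = -83 + n*(B + n))
-22767 - T(170, -58) = -22767 - (-83 + (-58)² + 170*(-58)) = -22767 - (-83 + 3364 - 9860) = -22767 - 1*(-6579) = -22767 + 6579 = -16188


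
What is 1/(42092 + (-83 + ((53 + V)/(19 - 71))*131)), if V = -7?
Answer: 26/1089221 ≈ 2.3870e-5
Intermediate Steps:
1/(42092 + (-83 + ((53 + V)/(19 - 71))*131)) = 1/(42092 + (-83 + ((53 - 7)/(19 - 71))*131)) = 1/(42092 + (-83 + (46/(-52))*131)) = 1/(42092 + (-83 + (46*(-1/52))*131)) = 1/(42092 + (-83 - 23/26*131)) = 1/(42092 + (-83 - 3013/26)) = 1/(42092 - 5171/26) = 1/(1089221/26) = 26/1089221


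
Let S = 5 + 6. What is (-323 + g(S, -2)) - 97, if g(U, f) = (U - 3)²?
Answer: -356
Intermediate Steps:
S = 11
g(U, f) = (-3 + U)²
(-323 + g(S, -2)) - 97 = (-323 + (-3 + 11)²) - 97 = (-323 + 8²) - 97 = (-323 + 64) - 97 = -259 - 97 = -356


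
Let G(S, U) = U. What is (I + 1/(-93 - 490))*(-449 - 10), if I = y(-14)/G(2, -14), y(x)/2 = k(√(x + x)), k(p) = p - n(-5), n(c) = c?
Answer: 1341198/4081 + 918*I*√7/7 ≈ 328.64 + 346.97*I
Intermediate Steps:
k(p) = 5 + p (k(p) = p - 1*(-5) = p + 5 = 5 + p)
y(x) = 10 + 2*√2*√x (y(x) = 2*(5 + √(x + x)) = 2*(5 + √(2*x)) = 2*(5 + √2*√x) = 10 + 2*√2*√x)
I = -5/7 - 2*I*√7/7 (I = (10 + 2*√2*√(-14))/(-14) = (10 + 2*√2*(I*√14))*(-1/14) = (10 + 4*I*√7)*(-1/14) = -5/7 - 2*I*√7/7 ≈ -0.71429 - 0.75593*I)
(I + 1/(-93 - 490))*(-449 - 10) = ((-5/7 - 2*I*√7/7) + 1/(-93 - 490))*(-449 - 10) = ((-5/7 - 2*I*√7/7) + 1/(-583))*(-459) = ((-5/7 - 2*I*√7/7) - 1/583)*(-459) = (-2922/4081 - 2*I*√7/7)*(-459) = 1341198/4081 + 918*I*√7/7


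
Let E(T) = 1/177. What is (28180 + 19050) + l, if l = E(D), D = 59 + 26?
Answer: 8359711/177 ≈ 47230.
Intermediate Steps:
D = 85
E(T) = 1/177
l = 1/177 ≈ 0.0056497
(28180 + 19050) + l = (28180 + 19050) + 1/177 = 47230 + 1/177 = 8359711/177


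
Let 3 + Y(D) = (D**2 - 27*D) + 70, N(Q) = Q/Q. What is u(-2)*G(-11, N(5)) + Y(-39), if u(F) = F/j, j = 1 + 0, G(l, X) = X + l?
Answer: 2661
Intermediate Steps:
N(Q) = 1
j = 1
Y(D) = 67 + D**2 - 27*D (Y(D) = -3 + ((D**2 - 27*D) + 70) = -3 + (70 + D**2 - 27*D) = 67 + D**2 - 27*D)
u(F) = F (u(F) = F/1 = F*1 = F)
u(-2)*G(-11, N(5)) + Y(-39) = -2*(1 - 11) + (67 + (-39)**2 - 27*(-39)) = -2*(-10) + (67 + 1521 + 1053) = 20 + 2641 = 2661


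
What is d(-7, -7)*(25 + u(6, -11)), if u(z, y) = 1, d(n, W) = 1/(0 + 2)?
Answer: 13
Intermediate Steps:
d(n, W) = 1/2
d(-7, -7)*(25 + u(6, -11)) = (25 + 1)/2 = (1/2)*26 = 13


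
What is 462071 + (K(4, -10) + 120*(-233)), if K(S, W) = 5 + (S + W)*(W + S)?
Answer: 434152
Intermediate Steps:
K(S, W) = 5 + (S + W)**2 (K(S, W) = 5 + (S + W)*(S + W) = 5 + (S + W)**2)
462071 + (K(4, -10) + 120*(-233)) = 462071 + ((5 + (4 - 10)**2) + 120*(-233)) = 462071 + ((5 + (-6)**2) - 27960) = 462071 + ((5 + 36) - 27960) = 462071 + (41 - 27960) = 462071 - 27919 = 434152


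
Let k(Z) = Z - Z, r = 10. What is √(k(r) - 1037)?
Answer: I*√1037 ≈ 32.203*I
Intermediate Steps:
k(Z) = 0
√(k(r) - 1037) = √(0 - 1037) = √(-1037) = I*√1037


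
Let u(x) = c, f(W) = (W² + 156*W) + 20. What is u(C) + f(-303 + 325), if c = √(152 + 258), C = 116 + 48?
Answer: 3936 + √410 ≈ 3956.3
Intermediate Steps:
f(W) = 20 + W² + 156*W
C = 164
c = √410 ≈ 20.248
u(x) = √410
u(C) + f(-303 + 325) = √410 + (20 + (-303 + 325)² + 156*(-303 + 325)) = √410 + (20 + 22² + 156*22) = √410 + (20 + 484 + 3432) = √410 + 3936 = 3936 + √410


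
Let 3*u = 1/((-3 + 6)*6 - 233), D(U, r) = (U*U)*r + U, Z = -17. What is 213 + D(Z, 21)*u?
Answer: 131333/645 ≈ 203.62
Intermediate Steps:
D(U, r) = U + r*U**2 (D(U, r) = U**2*r + U = r*U**2 + U = U + r*U**2)
u = -1/645 (u = 1/(3*((-3 + 6)*6 - 233)) = 1/(3*(3*6 - 233)) = 1/(3*(18 - 233)) = (1/3)/(-215) = (1/3)*(-1/215) = -1/645 ≈ -0.0015504)
213 + D(Z, 21)*u = 213 - 17*(1 - 17*21)*(-1/645) = 213 - 17*(1 - 357)*(-1/645) = 213 - 17*(-356)*(-1/645) = 213 + 6052*(-1/645) = 213 - 6052/645 = 131333/645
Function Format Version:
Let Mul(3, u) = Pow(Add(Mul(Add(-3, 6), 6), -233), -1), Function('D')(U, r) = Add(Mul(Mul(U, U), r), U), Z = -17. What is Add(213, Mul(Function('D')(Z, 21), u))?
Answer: Rational(131333, 645) ≈ 203.62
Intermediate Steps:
Function('D')(U, r) = Add(U, Mul(r, Pow(U, 2))) (Function('D')(U, r) = Add(Mul(Pow(U, 2), r), U) = Add(Mul(r, Pow(U, 2)), U) = Add(U, Mul(r, Pow(U, 2))))
u = Rational(-1, 645) (u = Mul(Rational(1, 3), Pow(Add(Mul(Add(-3, 6), 6), -233), -1)) = Mul(Rational(1, 3), Pow(Add(Mul(3, 6), -233), -1)) = Mul(Rational(1, 3), Pow(Add(18, -233), -1)) = Mul(Rational(1, 3), Pow(-215, -1)) = Mul(Rational(1, 3), Rational(-1, 215)) = Rational(-1, 645) ≈ -0.0015504)
Add(213, Mul(Function('D')(Z, 21), u)) = Add(213, Mul(Mul(-17, Add(1, Mul(-17, 21))), Rational(-1, 645))) = Add(213, Mul(Mul(-17, Add(1, -357)), Rational(-1, 645))) = Add(213, Mul(Mul(-17, -356), Rational(-1, 645))) = Add(213, Mul(6052, Rational(-1, 645))) = Add(213, Rational(-6052, 645)) = Rational(131333, 645)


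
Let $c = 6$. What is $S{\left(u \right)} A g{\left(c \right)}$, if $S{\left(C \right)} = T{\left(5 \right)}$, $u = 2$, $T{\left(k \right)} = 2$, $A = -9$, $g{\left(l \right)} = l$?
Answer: $-108$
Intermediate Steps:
$S{\left(C \right)} = 2$
$S{\left(u \right)} A g{\left(c \right)} = 2 \left(-9\right) 6 = \left(-18\right) 6 = -108$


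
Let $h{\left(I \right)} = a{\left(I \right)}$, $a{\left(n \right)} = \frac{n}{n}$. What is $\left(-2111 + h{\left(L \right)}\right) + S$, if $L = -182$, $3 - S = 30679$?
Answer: $-32786$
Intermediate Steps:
$S = -30676$ ($S = 3 - 30679 = -30676$)
$a{\left(n \right)} = 1$
$h{\left(I \right)} = 1$
$\left(-2111 + h{\left(L \right)}\right) + S = \left(-2111 + 1\right) - 30676 = -2110 - 30676 = -32786$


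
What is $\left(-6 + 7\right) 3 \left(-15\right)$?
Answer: $-45$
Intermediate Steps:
$\left(-6 + 7\right) 3 \left(-15\right) = 1 \cdot 3 \left(-15\right) = 3 \left(-15\right) = -45$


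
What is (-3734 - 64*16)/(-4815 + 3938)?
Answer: 4758/877 ≈ 5.4253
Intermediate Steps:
(-3734 - 64*16)/(-4815 + 3938) = (-3734 - 1024)/(-877) = -4758*(-1/877) = 4758/877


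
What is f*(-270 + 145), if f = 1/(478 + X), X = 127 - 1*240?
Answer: -25/73 ≈ -0.34247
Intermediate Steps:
X = -113 (X = 127 - 240 = -113)
f = 1/365 (f = 1/(478 - 113) = 1/365 ≈ 0.0027397)
f*(-270 + 145) = (-270 + 145)/365 = (1/365)*(-125) = -25/73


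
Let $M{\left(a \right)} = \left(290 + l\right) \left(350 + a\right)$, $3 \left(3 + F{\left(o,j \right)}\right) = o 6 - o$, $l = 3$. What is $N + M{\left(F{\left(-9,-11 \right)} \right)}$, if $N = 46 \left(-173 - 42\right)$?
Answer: $87386$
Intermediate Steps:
$F{\left(o,j \right)} = -3 + \frac{5 o}{3}$ ($F{\left(o,j \right)} = -3 + \frac{o 6 - o}{3} = -3 + \frac{6 o - o}{3} = -3 + \frac{5 o}{3}$)
$N = -9890$ ($N = 46 \left(-215\right) = -9890$)
$M{\left(a \right)} = 102550 + 293 a$ ($M{\left(a \right)} = \left(290 + 3\right) \left(350 + a\right) = 293 \left(350 + a\right) = 102550 + 293 a$)
$N + M{\left(F{\left(-9,-11 \right)} \right)} = -9890 + \left(102550 + 293 \left(-3 + \frac{5}{3} \left(-9\right)\right)\right) = -9890 + \left(102550 + 293 \left(-3 - 15\right)\right) = -9890 + \left(102550 + 293 \left(-18\right)\right) = -9890 + \left(102550 - 5274\right) = -9890 + 97276 = 87386$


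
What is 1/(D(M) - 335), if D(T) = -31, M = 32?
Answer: -1/366 ≈ -0.0027322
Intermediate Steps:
1/(D(M) - 335) = 1/(-31 - 335) = 1/(-366) = -1/366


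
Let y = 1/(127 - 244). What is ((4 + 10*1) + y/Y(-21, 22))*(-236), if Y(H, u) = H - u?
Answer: -16622660/5031 ≈ -3304.0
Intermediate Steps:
y = -1/117 (y = 1/(-117) = -1/117 ≈ -0.0085470)
((4 + 10*1) + y/Y(-21, 22))*(-236) = ((4 + 10*1) - 1/(117*(-21 - 1*22)))*(-236) = ((4 + 10) - 1/(117*(-21 - 22)))*(-236) = (14 - 1/117/(-43))*(-236) = (14 - 1/117*(-1/43))*(-236) = (14 + 1/5031)*(-236) = (70435/5031)*(-236) = -16622660/5031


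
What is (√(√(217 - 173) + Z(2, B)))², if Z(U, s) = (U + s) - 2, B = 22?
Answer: 22 + 2*√11 ≈ 28.633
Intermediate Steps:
Z(U, s) = -2 + U + s
(√(√(217 - 173) + Z(2, B)))² = (√(√(217 - 173) + (-2 + 2 + 22)))² = (√(√44 + 22))² = (√(2*√11 + 22))² = (√(22 + 2*√11))² = 22 + 2*√11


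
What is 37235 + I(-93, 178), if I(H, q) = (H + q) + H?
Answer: 37227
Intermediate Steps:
I(H, q) = q + 2*H
37235 + I(-93, 178) = 37235 + (178 + 2*(-93)) = 37235 + (178 - 186) = 37235 - 8 = 37227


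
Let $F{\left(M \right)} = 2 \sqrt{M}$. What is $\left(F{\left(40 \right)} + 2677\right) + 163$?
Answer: $2840 + 4 \sqrt{10} \approx 2852.6$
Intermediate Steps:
$\left(F{\left(40 \right)} + 2677\right) + 163 = \left(2 \sqrt{40} + 2677\right) + 163 = \left(2 \cdot 2 \sqrt{10} + 2677\right) + 163 = \left(4 \sqrt{10} + 2677\right) + 163 = \left(2677 + 4 \sqrt{10}\right) + 163 = 2840 + 4 \sqrt{10}$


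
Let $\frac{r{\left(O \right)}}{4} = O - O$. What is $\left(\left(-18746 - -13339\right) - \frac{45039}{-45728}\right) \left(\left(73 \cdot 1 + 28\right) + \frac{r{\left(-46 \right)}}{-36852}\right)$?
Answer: $- \frac{24967831957}{45728} \approx -5.4601 \cdot 10^{5}$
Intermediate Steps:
$r{\left(O \right)} = 0$ ($r{\left(O \right)} = 4 \left(O - O\right) = 4 \cdot 0 = 0$)
$\left(\left(-18746 - -13339\right) - \frac{45039}{-45728}\right) \left(\left(73 \cdot 1 + 28\right) + \frac{r{\left(-46 \right)}}{-36852}\right) = \left(\left(-18746 - -13339\right) - \frac{45039}{-45728}\right) \left(\left(73 \cdot 1 + 28\right) + \frac{0}{-36852}\right) = \left(\left(-18746 + 13339\right) - - \frac{45039}{45728}\right) \left(\left(73 + 28\right) + 0 \left(- \frac{1}{36852}\right)\right) = \left(-5407 + \frac{45039}{45728}\right) \left(101 + 0\right) = \left(- \frac{247206257}{45728}\right) 101 = - \frac{24967831957}{45728}$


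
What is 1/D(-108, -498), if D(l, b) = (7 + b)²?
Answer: 1/241081 ≈ 4.1480e-6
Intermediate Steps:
1/D(-108, -498) = 1/((7 - 498)²) = 1/((-491)²) = 1/241081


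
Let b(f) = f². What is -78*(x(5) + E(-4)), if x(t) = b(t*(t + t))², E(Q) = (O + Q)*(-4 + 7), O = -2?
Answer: -487498596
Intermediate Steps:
E(Q) = -6 + 3*Q (E(Q) = (-2 + Q)*(-4 + 7) = (-2 + Q)*3 = -6 + 3*Q)
x(t) = 16*t⁸ (x(t) = ((t*(t + t))²)² = ((t*(2*t))²)² = ((2*t²)²)² = (4*t⁴)² = 16*t⁸)
-78*(x(5) + E(-4)) = -78*(16*5⁸ + (-6 + 3*(-4))) = -78*(16*390625 + (-6 - 12)) = -78*(6250000 - 18) = -78*6249982 = -487498596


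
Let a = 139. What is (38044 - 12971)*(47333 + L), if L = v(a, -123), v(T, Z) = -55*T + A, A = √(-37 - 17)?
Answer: 995097224 + 75219*I*√6 ≈ 9.951e+8 + 1.8425e+5*I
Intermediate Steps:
A = 3*I*√6 (A = √(-54) = 3*I*√6 ≈ 7.3485*I)
v(T, Z) = -55*T + 3*I*√6
L = -7645 + 3*I*√6 (L = -55*139 + 3*I*√6 = -7645 + 3*I*√6 ≈ -7645.0 + 7.3485*I)
(38044 - 12971)*(47333 + L) = (38044 - 12971)*(47333 + (-7645 + 3*I*√6)) = 25073*(39688 + 3*I*√6) = 995097224 + 75219*I*√6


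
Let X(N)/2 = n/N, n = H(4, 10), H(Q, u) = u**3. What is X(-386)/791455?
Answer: -200/30550163 ≈ -6.5466e-6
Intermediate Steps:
n = 1000 (n = 10**3 = 1000)
X(N) = 2000/N (X(N) = 2*(1000/N) = 2000/N)
X(-386)/791455 = (2000/(-386))/791455 = (2000*(-1/386))*(1/791455) = -1000/193*1/791455 = -200/30550163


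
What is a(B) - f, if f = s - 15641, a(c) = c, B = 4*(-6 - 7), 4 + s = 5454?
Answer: 10139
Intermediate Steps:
s = 5450 (s = -4 + 5454 = 5450)
B = -52 (B = 4*(-13) = -52)
f = -10191 (f = 5450 - 15641 = -10191)
a(B) - f = -52 - 1*(-10191) = -52 + 10191 = 10139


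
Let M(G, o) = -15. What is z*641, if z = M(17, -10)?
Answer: -9615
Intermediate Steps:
z = -15
z*641 = -15*641 = -9615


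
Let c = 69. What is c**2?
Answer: 4761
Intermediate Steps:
c**2 = 69**2 = 4761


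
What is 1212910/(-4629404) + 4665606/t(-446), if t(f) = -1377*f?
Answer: 7793003029/1062448218 ≈ 7.3349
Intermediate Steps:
1212910/(-4629404) + 4665606/t(-446) = 1212910/(-4629404) + 4665606/((-1377*(-446))) = 1212910*(-1/4629404) + 4665606/614142 = -606455/2314702 + 4665606*(1/614142) = -606455/2314702 + 3487/459 = 7793003029/1062448218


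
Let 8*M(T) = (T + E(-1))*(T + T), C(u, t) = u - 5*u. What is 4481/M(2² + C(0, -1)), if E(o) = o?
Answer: 4481/3 ≈ 1493.7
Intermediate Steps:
C(u, t) = -4*u
M(T) = T*(-1 + T)/4 (M(T) = ((T - 1)*(T + T))/8 = ((-1 + T)*(2*T))/8 = (2*T*(-1 + T))/8 = T*(-1 + T)/4)
4481/M(2² + C(0, -1)) = 4481/(((2² - 4*0)*(-1 + (2² - 4*0))/4)) = 4481/(((4 + 0)*(-1 + (4 + 0))/4)) = 4481/(((¼)*4*(-1 + 4))) = 4481/(((¼)*4*3)) = 4481/3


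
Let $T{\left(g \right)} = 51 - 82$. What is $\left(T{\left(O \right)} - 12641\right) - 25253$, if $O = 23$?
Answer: $-37925$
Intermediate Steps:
$T{\left(g \right)} = -31$
$\left(T{\left(O \right)} - 12641\right) - 25253 = \left(-31 - 12641\right) - 25253 = -12672 - 25253 = -37925$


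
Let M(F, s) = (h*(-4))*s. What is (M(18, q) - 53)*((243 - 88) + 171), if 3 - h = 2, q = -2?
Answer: -14670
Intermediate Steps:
h = 1 (h = 3 - 1*2 = 3 - 2 = 1)
M(F, s) = -4*s (M(F, s) = (1*(-4))*s = -4*s)
(M(18, q) - 53)*((243 - 88) + 171) = (-4*(-2) - 53)*((243 - 88) + 171) = (8 - 53)*(155 + 171) = -45*326 = -14670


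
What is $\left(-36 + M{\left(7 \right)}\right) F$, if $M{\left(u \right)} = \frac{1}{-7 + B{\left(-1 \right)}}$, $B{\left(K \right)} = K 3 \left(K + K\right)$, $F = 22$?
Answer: $-814$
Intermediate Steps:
$B{\left(K \right)} = 6 K^{2}$ ($B{\left(K \right)} = K 3 \cdot 2 K = K 6 K = 6 K^{2}$)
$M{\left(u \right)} = -1$ ($M{\left(u \right)} = \frac{1}{-7 + 6 \left(-1\right)^{2}} = \frac{1}{-7 + 6 \cdot 1} = \frac{1}{-7 + 6} = \frac{1}{-1} = -1$)
$\left(-36 + M{\left(7 \right)}\right) F = \left(-36 - 1\right) 22 = \left(-37\right) 22 = -814$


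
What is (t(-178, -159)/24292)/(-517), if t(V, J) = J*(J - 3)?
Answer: -12879/6279482 ≈ -0.0020510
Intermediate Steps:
t(V, J) = J*(-3 + J)
(t(-178, -159)/24292)/(-517) = (-159*(-3 - 159)/24292)/(-517) = (-159*(-162)*(1/24292))*(-1/517) = (25758*(1/24292))*(-1/517) = (12879/12146)*(-1/517) = -12879/6279482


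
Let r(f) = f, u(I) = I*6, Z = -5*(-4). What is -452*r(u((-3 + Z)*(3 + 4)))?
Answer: -322728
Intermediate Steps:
Z = 20
u(I) = 6*I
-452*r(u((-3 + Z)*(3 + 4))) = -2712*(-3 + 20)*(3 + 4) = -2712*17*7 = -2712*119 = -452*714 = -322728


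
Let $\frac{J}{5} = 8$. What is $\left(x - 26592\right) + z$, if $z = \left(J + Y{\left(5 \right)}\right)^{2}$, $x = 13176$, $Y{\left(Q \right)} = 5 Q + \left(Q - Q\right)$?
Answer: $-9191$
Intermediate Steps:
$J = 40$ ($J = 5 \cdot 8 = 40$)
$Y{\left(Q \right)} = 5 Q$ ($Y{\left(Q \right)} = 5 Q + 0 = 5 Q$)
$z = 4225$ ($z = \left(40 + 5 \cdot 5\right)^{2} = \left(40 + 25\right)^{2} = 65^{2} = 4225$)
$\left(x - 26592\right) + z = \left(13176 - 26592\right) + 4225 = -13416 + 4225 = -9191$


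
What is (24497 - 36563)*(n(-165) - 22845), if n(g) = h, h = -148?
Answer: 277433538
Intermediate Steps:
n(g) = -148
(24497 - 36563)*(n(-165) - 22845) = (24497 - 36563)*(-148 - 22845) = -12066*(-22993) = 277433538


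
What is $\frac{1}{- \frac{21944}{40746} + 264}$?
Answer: $\frac{20373}{5367500} \approx 0.0037956$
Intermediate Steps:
$\frac{1}{- \frac{21944}{40746} + 264} = \frac{1}{\left(-21944\right) \frac{1}{40746} + 264} = \frac{1}{- \frac{10972}{20373} + 264} = \frac{1}{\frac{5367500}{20373}} = \frac{20373}{5367500}$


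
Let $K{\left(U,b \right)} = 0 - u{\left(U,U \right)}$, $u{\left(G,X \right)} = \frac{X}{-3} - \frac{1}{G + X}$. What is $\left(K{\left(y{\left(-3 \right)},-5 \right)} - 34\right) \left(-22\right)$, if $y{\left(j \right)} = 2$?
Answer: $\frac{4367}{6} \approx 727.83$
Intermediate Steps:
$u{\left(G,X \right)} = - \frac{1}{G + X} - \frac{X}{3}$ ($u{\left(G,X \right)} = X \left(- \frac{1}{3}\right) - \frac{1}{G + X} = - \frac{X}{3} - \frac{1}{G + X} = - \frac{1}{G + X} - \frac{X}{3}$)
$K{\left(U,b \right)} = - \frac{-3 - 2 U^{2}}{6 U}$ ($K{\left(U,b \right)} = 0 - \frac{-3 - U^{2} - U U}{3 \left(U + U\right)} = 0 - \frac{-3 - U^{2} - U^{2}}{3 \cdot 2 U} = 0 - \frac{\frac{1}{2 U} \left(-3 - 2 U^{2}\right)}{3} = 0 - \frac{-3 - 2 U^{2}}{6 U} = - \frac{-3 - 2 U^{2}}{6 U}$)
$\left(K{\left(y{\left(-3 \right)},-5 \right)} - 34\right) \left(-22\right) = \left(\left(\frac{1}{2 \cdot 2} + \frac{1}{3} \cdot 2\right) - 34\right) \left(-22\right) = \left(\left(\frac{1}{2} \cdot \frac{1}{2} + \frac{2}{3}\right) - 34\right) \left(-22\right) = \left(\left(\frac{1}{4} + \frac{2}{3}\right) - 34\right) \left(-22\right) = \left(\frac{11}{12} - 34\right) \left(-22\right) = \left(- \frac{397}{12}\right) \left(-22\right) = \frac{4367}{6}$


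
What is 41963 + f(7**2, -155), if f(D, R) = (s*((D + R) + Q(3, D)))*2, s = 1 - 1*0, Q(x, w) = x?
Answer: 41757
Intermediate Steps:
s = 1 (s = 1 + 0 = 1)
f(D, R) = 6 + 2*D + 2*R (f(D, R) = (1*((D + R) + 3))*2 = (1*(3 + D + R))*2 = (3 + D + R)*2 = 6 + 2*D + 2*R)
41963 + f(7**2, -155) = 41963 + (6 + 2*7**2 + 2*(-155)) = 41963 + (6 + 2*49 - 310) = 41963 + (6 + 98 - 310) = 41963 - 206 = 41757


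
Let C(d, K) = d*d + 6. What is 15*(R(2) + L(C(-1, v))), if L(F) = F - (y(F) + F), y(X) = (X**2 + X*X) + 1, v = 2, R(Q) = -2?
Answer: -1515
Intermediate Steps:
y(X) = 1 + 2*X**2 (y(X) = (X**2 + X**2) + 1 = 2*X**2 + 1 = 1 + 2*X**2)
C(d, K) = 6 + d**2 (C(d, K) = d**2 + 6 = 6 + d**2)
L(F) = -1 - 2*F**2 (L(F) = F - ((1 + 2*F**2) + F) = F - (1 + F + 2*F**2) = F + (-1 - F - 2*F**2) = -1 - 2*F**2)
15*(R(2) + L(C(-1, v))) = 15*(-2 + (-1 - 2*(6 + (-1)**2)**2)) = 15*(-2 + (-1 - 2*(6 + 1)**2)) = 15*(-2 + (-1 - 2*7**2)) = 15*(-2 + (-1 - 2*49)) = 15*(-2 + (-1 - 98)) = 15*(-2 - 99) = 15*(-101) = -1515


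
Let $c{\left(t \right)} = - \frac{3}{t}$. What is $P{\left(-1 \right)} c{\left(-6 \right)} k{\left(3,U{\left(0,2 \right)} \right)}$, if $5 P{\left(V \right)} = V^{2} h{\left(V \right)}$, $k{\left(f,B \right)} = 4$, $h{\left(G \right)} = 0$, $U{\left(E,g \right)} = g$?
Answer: $0$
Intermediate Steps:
$P{\left(V \right)} = 0$ ($P{\left(V \right)} = \frac{V^{2} \cdot 0}{5} = \frac{1}{5} \cdot 0 = 0$)
$P{\left(-1 \right)} c{\left(-6 \right)} k{\left(3,U{\left(0,2 \right)} \right)} = 0 \left(- \frac{3}{-6}\right) 4 = 0 \left(\left(-3\right) \left(- \frac{1}{6}\right)\right) 4 = 0 \cdot \frac{1}{2} \cdot 4 = 0 \cdot 4 = 0$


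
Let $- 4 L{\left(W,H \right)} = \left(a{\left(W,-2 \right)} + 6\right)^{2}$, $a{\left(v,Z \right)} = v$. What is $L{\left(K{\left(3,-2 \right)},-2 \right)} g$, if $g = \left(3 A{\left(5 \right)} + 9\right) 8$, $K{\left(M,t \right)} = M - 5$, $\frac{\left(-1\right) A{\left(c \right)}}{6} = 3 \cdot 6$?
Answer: $10080$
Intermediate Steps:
$A{\left(c \right)} = -108$ ($A{\left(c \right)} = - 6 \cdot 3 \cdot 6 = \left(-6\right) 18 = -108$)
$K{\left(M,t \right)} = -5 + M$
$L{\left(W,H \right)} = - \frac{\left(6 + W\right)^{2}}{4}$ ($L{\left(W,H \right)} = - \frac{\left(W + 6\right)^{2}}{4} = - \frac{\left(6 + W\right)^{2}}{4}$)
$g = -2520$ ($g = \left(3 \left(-108\right) + 9\right) 8 = \left(-324 + 9\right) 8 = \left(-315\right) 8 = -2520$)
$L{\left(K{\left(3,-2 \right)},-2 \right)} g = - \frac{\left(6 + \left(-5 + 3\right)\right)^{2}}{4} \left(-2520\right) = - \frac{\left(6 - 2\right)^{2}}{4} \left(-2520\right) = - \frac{4^{2}}{4} \left(-2520\right) = \left(- \frac{1}{4}\right) 16 \left(-2520\right) = \left(-4\right) \left(-2520\right) = 10080$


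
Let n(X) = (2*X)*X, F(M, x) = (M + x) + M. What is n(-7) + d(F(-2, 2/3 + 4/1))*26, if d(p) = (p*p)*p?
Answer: 2854/27 ≈ 105.70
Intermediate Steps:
F(M, x) = x + 2*M
d(p) = p³ (d(p) = p²*p = p³)
n(X) = 2*X²
n(-7) + d(F(-2, 2/3 + 4/1))*26 = 2*(-7)² + ((2/3 + 4/1) + 2*(-2))³*26 = 2*49 + ((2*(⅓) + 4*1) - 4)³*26 = 98 + ((⅔ + 4) - 4)³*26 = 98 + (14/3 - 4)³*26 = 98 + (⅔)³*26 = 98 + (8/27)*26 = 98 + 208/27 = 2854/27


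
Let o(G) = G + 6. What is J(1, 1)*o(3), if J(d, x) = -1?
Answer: -9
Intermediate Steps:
o(G) = 6 + G
J(1, 1)*o(3) = -(6 + 3) = -1*9 = -9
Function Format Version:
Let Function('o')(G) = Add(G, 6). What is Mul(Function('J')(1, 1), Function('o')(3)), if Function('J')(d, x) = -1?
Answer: -9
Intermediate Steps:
Function('o')(G) = Add(6, G)
Mul(Function('J')(1, 1), Function('o')(3)) = Mul(-1, Add(6, 3)) = Mul(-1, 9) = -9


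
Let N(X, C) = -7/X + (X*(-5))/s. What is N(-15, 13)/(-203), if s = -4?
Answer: 1097/12180 ≈ 0.090066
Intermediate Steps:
N(X, C) = -7/X + 5*X/4 (N(X, C) = -7/X + (X*(-5))/(-4) = -7/X - 5*X*(-¼) = -7/X + 5*X/4)
N(-15, 13)/(-203) = (-7/(-15) + (5/4)*(-15))/(-203) = (-7*(-1/15) - 75/4)*(-1/203) = (7/15 - 75/4)*(-1/203) = -1097/60*(-1/203) = 1097/12180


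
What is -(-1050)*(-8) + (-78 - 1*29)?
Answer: -8507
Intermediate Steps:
-(-1050)*(-8) + (-78 - 1*29) = -150*56 + (-78 - 29) = -8400 - 107 = -8507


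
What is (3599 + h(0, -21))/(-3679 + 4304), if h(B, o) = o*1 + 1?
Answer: 3579/625 ≈ 5.7264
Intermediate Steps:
h(B, o) = 1 + o (h(B, o) = o + 1 = 1 + o)
(3599 + h(0, -21))/(-3679 + 4304) = (3599 + (1 - 21))/(-3679 + 4304) = (3599 - 20)/625 = 3579*(1/625) = 3579/625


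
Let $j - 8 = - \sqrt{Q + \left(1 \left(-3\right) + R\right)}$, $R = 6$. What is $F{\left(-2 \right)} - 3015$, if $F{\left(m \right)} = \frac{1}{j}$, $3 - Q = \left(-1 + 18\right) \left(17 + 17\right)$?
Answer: $- \frac{479383}{159} + \frac{i \sqrt{143}}{318} \approx -3015.0 + 0.037605 i$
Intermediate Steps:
$Q = -575$ ($Q = 3 - \left(-1 + 18\right) \left(17 + 17\right) = 3 - 17 \cdot 34 = 3 - 578 = -575$)
$j = 8 - 2 i \sqrt{143}$ ($j = 8 - \sqrt{-575 + \left(1 \left(-3\right) + 6\right)} = 8 - \sqrt{-575 + \left(-3 + 6\right)} = 8 - \sqrt{-575 + 3} = 8 - \sqrt{-572} = 8 - 2 i \sqrt{143} \approx 8.0 - 23.917 i$)
$F{\left(m \right)} = \frac{1}{8 - 2 i \sqrt{143}}$
$F{\left(-2 \right)} - 3015 = \left(\frac{2}{159} + \frac{i \sqrt{143}}{318}\right) - 3015 = - \frac{479383}{159} + \frac{i \sqrt{143}}{318}$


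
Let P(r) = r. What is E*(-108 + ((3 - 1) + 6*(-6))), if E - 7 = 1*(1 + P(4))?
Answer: -1704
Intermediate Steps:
E = 12 (E = 7 + 1*(1 + 4) = 7 + 1*5 = 7 + 5 = 12)
E*(-108 + ((3 - 1) + 6*(-6))) = 12*(-108 + ((3 - 1) + 6*(-6))) = 12*(-108 + (2 - 36)) = 12*(-108 - 34) = 12*(-142) = -1704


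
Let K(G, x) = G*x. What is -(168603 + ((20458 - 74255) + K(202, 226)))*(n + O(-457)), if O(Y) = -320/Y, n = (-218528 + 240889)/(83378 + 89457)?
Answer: -10514199309066/78985595 ≈ -1.3312e+5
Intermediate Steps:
n = 22361/172835 ≈ 0.12938
-(168603 + ((20458 - 74255) + K(202, 226)))*(n + O(-457)) = -(168603 + ((20458 - 74255) + 202*226))*(22361/172835 - 320/(-457)) = -(168603 + (-53797 + 45652))*(22361/172835 - 320*(-1/457)) = -(168603 - 8145)*(22361/172835 + 320/457) = -160458*65526177/78985595 = -1*10514199309066/78985595 = -10514199309066/78985595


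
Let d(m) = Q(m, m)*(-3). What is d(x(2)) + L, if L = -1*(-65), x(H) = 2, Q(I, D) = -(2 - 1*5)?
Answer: 56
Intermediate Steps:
Q(I, D) = 3 (Q(I, D) = -(2 - 5) = -1*(-3) = 3)
d(m) = -9 (d(m) = 3*(-3) = -9)
L = 65
d(x(2)) + L = -9 + 65 = 56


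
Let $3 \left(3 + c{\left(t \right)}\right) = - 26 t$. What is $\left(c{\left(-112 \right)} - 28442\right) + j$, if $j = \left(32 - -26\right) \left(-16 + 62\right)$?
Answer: $- \frac{74419}{3} \approx -24806.0$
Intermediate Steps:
$c{\left(t \right)} = -3 - \frac{26 t}{3}$ ($c{\left(t \right)} = -3 + \frac{\left(-26\right) t}{3} = -3 - \frac{26 t}{3}$)
$j = 2668$ ($j = \left(32 + 26\right) 46 = 58 \cdot 46 = 2668$)
$\left(c{\left(-112 \right)} - 28442\right) + j = \left(\left(-3 - - \frac{2912}{3}\right) - 28442\right) + 2668 = \left(\left(-3 + \frac{2912}{3}\right) - 28442\right) + 2668 = \left(\frac{2903}{3} - 28442\right) + 2668 = - \frac{82423}{3} + 2668 = - \frac{74419}{3}$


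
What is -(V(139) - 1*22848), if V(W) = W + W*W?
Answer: 3388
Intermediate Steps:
V(W) = W + W²
-(V(139) - 1*22848) = -(139*(1 + 139) - 1*22848) = -(139*140 - 22848) = -(19460 - 22848) = -1*(-3388) = 3388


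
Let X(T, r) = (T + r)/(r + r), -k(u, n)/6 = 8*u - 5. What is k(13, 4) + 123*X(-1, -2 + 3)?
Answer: -594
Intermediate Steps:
k(u, n) = 30 - 48*u (k(u, n) = -6*(8*u - 5) = -6*(-5 + 8*u) = 30 - 48*u)
X(T, r) = (T + r)/(2*r) (X(T, r) = (T + r)/((2*r)) = (T + r)*(1/(2*r)) = (T + r)/(2*r))
k(13, 4) + 123*X(-1, -2 + 3) = (30 - 48*13) + 123*((-1 + (-2 + 3))/(2*(-2 + 3))) = (30 - 624) + 123*((½)*(-1 + 1)/1) = -594 + 123*((½)*1*0) = -594 + 123*0 = -594 + 0 = -594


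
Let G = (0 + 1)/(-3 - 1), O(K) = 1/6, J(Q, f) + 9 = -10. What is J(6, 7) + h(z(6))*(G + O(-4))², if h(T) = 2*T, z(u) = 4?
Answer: -341/18 ≈ -18.944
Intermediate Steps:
J(Q, f) = -19 (J(Q, f) = -9 - 10 = -19)
O(K) = ⅙
G = -¼ (G = 1/(-4) = 1*(-¼) = -¼ ≈ -0.25000)
J(6, 7) + h(z(6))*(G + O(-4))² = -19 + (2*4)*(-¼ + ⅙)² = -19 + 8*(-1/12)² = -19 + 8*(1/144) = -19 + 1/18 = -341/18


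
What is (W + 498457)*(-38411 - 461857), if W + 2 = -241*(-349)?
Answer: -291438127152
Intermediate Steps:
W = 84107 (W = -2 - 241*(-349) = -2 + 84109 = 84107)
(W + 498457)*(-38411 - 461857) = (84107 + 498457)*(-38411 - 461857) = 582564*(-500268) = -291438127152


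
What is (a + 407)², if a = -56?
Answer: 123201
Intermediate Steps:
(a + 407)² = (-56 + 407)² = 351² = 123201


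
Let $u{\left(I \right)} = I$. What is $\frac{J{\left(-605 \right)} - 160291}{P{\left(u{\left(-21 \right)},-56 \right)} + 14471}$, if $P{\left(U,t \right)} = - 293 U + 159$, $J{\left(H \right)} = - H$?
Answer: $- \frac{159686}{20783} \approx -7.6835$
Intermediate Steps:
$P{\left(U,t \right)} = 159 - 293 U$
$\frac{J{\left(-605 \right)} - 160291}{P{\left(u{\left(-21 \right)},-56 \right)} + 14471} = \frac{\left(-1\right) \left(-605\right) - 160291}{\left(159 - -6153\right) + 14471} = \frac{605 - 160291}{\left(159 + 6153\right) + 14471} = - \frac{159686}{6312 + 14471} = - \frac{159686}{20783}$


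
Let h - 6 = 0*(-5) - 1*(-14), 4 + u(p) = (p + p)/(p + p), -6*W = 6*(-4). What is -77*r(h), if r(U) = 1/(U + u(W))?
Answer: -77/17 ≈ -4.5294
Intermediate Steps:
W = 4 (W = -(-4) = -1/6*(-24) = 4)
u(p) = -3 (u(p) = -4 + (p + p)/(p + p) = -4 + (2*p)/((2*p)) = -4 + (2*p)*(1/(2*p)) = -4 + 1 = -3)
h = 20 (h = 6 + (0*(-5) - 1*(-14)) = 6 + (0 + 14) = 6 + 14 = 20)
r(U) = 1/(-3 + U) (r(U) = 1/(U - 3) = 1/(-3 + U))
-77*r(h) = -77/(-3 + 20) = -77/17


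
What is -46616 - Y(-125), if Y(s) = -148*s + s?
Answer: -64991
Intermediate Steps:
Y(s) = -147*s
-46616 - Y(-125) = -46616 - (-147)*(-125) = -46616 - 1*18375 = -46616 - 18375 = -64991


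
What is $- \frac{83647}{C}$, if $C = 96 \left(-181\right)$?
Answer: $\frac{83647}{17376} \approx 4.8139$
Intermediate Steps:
$C = -17376$
$- \frac{83647}{C} = - \frac{83647}{-17376} = \left(-83647\right) \left(- \frac{1}{17376}\right) = \frac{83647}{17376}$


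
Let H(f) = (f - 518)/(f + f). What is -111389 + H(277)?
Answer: -61709747/554 ≈ -1.1139e+5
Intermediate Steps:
H(f) = (-518 + f)/(2*f) (H(f) = (-518 + f)/((2*f)) = (-518 + f)*(1/(2*f)) = (-518 + f)/(2*f))
-111389 + H(277) = -111389 + (½)*(-518 + 277)/277 = -111389 + (½)*(1/277)*(-241) = -111389 - 241/554 = -61709747/554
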